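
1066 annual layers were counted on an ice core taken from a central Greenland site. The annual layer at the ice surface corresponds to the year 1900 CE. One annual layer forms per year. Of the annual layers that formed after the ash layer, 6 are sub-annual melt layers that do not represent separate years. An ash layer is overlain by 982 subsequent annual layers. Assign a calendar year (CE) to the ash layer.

982 annual layers formed after the ash layer.
982 − 6 false = 976 true annual layers after the ash layer.
1900 − 976 = 924 CE.

924 CE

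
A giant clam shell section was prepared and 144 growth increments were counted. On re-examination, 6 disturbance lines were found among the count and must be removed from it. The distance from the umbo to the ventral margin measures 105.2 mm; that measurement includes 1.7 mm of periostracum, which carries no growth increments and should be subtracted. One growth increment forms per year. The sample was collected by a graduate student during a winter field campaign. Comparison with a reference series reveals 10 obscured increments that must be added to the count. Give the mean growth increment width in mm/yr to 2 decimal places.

After corrections the count is 144 − 6 + 10 = 148 growth increments.
Net length = 105.2 − 1.7 = 103.5 mm.
Extension rate ≈ 103.5 / 148 = 0.70 mm/yr.

0.70 mm/yr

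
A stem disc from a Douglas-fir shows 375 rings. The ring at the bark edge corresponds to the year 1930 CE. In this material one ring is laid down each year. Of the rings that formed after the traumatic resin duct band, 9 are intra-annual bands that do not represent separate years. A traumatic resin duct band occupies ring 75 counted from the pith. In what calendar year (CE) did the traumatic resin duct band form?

The traumatic resin duct band sits at ring 75 from the pith, so 375 − 75 = 300 rings formed after it.
Excluding 9 false rings: 300 − 9 = 291.
Counting back 291 years from 1930 CE places the traumatic resin duct band in 1930 − 291 = 1639 CE.

1639 CE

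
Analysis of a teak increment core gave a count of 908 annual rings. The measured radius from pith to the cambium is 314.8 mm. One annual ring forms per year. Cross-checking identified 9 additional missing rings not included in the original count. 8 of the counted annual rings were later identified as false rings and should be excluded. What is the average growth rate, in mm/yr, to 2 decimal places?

True annual ring count = 908 − 8 + 9 = 909.
314.8 mm over 909 years gives 314.8 / 909 ≈ 0.35 mm/yr.

0.35 mm/yr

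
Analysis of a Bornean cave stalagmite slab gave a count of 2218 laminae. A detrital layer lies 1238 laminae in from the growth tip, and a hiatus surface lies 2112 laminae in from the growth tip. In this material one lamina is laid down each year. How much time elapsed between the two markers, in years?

The two markers are separated by 2112 − 1238 = 874 laminae.
That is 874 years at one lamina per year.

874 yr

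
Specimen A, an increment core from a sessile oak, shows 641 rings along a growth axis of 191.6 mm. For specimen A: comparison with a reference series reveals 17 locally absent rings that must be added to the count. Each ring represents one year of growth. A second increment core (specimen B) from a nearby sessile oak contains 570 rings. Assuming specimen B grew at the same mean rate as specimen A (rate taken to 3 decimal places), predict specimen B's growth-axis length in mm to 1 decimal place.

Specimen A: adjusted count: 641 + 17 = 658 rings.
A: Mean rate = 191.6 mm / 658 years ≈ 0.291 mm/year.
Length of B = 0.291 × 570 = 165.9 mm.

165.9 mm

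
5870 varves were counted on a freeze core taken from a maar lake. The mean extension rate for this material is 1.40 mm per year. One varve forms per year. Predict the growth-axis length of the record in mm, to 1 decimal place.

The record spans 5870 years at 1.40 mm per year.
Predicted length = 1.40 mm/year × 5870 years = 8218.0 mm.

8218.0 mm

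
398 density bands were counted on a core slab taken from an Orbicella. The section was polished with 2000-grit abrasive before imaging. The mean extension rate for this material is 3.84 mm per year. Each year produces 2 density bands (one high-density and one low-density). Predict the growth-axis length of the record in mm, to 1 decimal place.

398 density bands at 2 per year is 398 / 2 = 199 years.
Predicted length = 3.84 mm/year × 199 years = 764.2 mm.

764.2 mm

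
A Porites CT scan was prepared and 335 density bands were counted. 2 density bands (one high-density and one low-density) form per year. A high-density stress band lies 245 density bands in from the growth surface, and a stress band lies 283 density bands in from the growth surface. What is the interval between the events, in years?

Separation: 283 − 245 = 38 density bands.
With 2 density bands per year, 38 / 2 = 19 years.

19 years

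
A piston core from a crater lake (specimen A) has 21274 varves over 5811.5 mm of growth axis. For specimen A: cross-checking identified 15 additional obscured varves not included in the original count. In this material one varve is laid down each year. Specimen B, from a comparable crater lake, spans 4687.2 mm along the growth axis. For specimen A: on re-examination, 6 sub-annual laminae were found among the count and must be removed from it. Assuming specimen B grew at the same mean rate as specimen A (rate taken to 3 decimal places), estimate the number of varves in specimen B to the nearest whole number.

17169 varves

Specimen A: true varve count = 21274 − 6 + 15 = 21283.
A: Mean rate = 5811.5 mm / 21283 years ≈ 0.273 mm per year.
For B, 4687.2 / 0.273 = 17169.23 years ≈ 17169 varves.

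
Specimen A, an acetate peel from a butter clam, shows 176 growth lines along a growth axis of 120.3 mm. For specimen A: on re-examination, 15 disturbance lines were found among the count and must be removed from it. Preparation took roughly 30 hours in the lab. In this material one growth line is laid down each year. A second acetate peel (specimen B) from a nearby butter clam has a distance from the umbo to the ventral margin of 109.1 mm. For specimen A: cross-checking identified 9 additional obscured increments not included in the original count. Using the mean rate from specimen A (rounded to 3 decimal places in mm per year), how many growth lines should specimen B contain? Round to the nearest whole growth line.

154 growth lines

Specimen A: adjusted count: 176 − 15 + 9 = 170 growth lines.
A: Extension rate ≈ 120.3 / 170 = 0.708 mm per year.
For B, 109.1 / 0.708 = 154.10 years ≈ 154 growth lines.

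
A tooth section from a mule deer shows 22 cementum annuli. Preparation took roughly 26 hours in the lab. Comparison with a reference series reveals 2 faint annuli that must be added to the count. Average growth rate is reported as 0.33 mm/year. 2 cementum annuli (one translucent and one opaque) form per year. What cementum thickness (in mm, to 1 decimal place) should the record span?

4.0 mm

True cementum annulus count = 22 + 2 = 24.
With 2 cementum annuli per year, 24 / 2 = 12 years.
Predicted length = 0.33 mm/year × 12 years = 4.0 mm.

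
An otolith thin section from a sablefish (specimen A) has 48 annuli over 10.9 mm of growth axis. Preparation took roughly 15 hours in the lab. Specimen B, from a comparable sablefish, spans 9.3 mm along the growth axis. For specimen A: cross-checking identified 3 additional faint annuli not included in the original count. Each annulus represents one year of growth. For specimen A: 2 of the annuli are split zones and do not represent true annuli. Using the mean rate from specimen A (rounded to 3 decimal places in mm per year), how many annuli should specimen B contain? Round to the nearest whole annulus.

42 annuli

Specimen A: true annulus count = 48 − 2 + 3 = 49.
A: 10.9 mm over 49 years gives 10.9 / 49 ≈ 0.222 mm/yr.
Specimen B: 9.3 mm / 0.222 mm per year = 41.89 years ≈ 42 annuli.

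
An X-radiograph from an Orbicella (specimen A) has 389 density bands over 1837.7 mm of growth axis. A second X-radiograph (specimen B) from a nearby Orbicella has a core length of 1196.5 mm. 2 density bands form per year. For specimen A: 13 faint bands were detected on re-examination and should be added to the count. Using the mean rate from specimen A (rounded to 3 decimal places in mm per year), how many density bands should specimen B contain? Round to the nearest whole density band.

Specimen A: adjusted count: 389 + 13 = 402 density bands.
Specimen A: 402 density bands at 2 per year is 402 / 2 = 201 years.
A: Mean rate = 1837.7 mm / 201 years ≈ 9.143 mm/yr.
Specimen B: 1196.5 mm / 9.143 mm per year = 130.87 years; at 2 density bands per year that is 130.87 × 2 ≈ 262 density bands.

262 density bands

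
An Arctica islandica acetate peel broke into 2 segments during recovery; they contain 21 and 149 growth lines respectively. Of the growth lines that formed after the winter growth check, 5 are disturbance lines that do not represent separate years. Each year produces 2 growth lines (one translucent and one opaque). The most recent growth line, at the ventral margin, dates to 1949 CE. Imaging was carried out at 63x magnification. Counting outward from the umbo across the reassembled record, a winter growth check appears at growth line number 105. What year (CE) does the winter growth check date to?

Total growth lines = 21 + 149 = 170.
170 − 105 = 65 growth lines lie beyond the winter growth check toward the ventral margin.
Removing the 5 false growth lines leaves 65 − 5 = 60 true growth lines beyond the winter growth check.
With 2 growth lines per year, 60 / 2 = 30 years.
1949 − 30 = 1919 CE.

1919 CE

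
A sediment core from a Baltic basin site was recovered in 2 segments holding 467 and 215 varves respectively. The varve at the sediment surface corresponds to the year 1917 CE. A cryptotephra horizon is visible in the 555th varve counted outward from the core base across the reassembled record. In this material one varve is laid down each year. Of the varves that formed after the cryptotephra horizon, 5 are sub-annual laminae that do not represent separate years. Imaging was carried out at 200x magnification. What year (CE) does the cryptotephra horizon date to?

1795 CE

Total varves = 467 + 215 = 682.
Between varve 555 and the sediment surface there are 682 − 555 = 127 varves.
Excluding 5 false varves: 127 − 5 = 122.
1917 − 122 = 1795 CE.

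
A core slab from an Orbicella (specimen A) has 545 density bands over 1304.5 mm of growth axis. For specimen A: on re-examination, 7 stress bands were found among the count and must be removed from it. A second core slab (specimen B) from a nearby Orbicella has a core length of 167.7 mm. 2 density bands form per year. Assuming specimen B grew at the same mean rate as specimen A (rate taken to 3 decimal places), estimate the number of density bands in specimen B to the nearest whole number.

Specimen A: true density band count = 545 − 7 = 538.
Specimen A: dividing by 2 density bands per year: 538 / 2 = 269 years.
A: Extension rate ≈ 1304.5 / 269 = 4.849 mm per year.
B spans 167.7 / 4.849 = 34.58 years; at 2 density bands per year that is 34.58 × 2 ≈ 69 density bands.

69 density bands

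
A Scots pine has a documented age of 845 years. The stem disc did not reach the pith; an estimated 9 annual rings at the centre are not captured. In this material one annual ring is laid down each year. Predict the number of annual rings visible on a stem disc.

836 annual rings

Expected annual rings over 845 years: 845.
Less the 9 uncaptured annual rings: 845 − 9 = 836.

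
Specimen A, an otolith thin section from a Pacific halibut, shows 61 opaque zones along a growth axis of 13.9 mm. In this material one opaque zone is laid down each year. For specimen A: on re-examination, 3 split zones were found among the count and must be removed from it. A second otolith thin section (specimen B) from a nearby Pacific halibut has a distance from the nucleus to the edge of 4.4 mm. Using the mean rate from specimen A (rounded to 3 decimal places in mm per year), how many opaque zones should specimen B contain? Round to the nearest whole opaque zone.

18 opaque zones

Specimen A: after corrections the count is 61 − 3 = 58 opaque zones.
A: 13.9 mm over 58 years gives 13.9 / 58 ≈ 0.240 mm/year.
Specimen B: 4.4 mm / 0.240 mm per year = 18.33 years ≈ 18 opaque zones.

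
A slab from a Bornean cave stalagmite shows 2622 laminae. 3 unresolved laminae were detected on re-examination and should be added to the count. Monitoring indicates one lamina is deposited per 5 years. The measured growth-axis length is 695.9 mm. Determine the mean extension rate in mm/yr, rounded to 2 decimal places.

True lamina count = 2622 + 3 = 2625.
Multiplying by 5 years per lamina: 2625 × 5 = 13125 years.
Extension rate ≈ 695.9 / 13125 = 0.05 mm/yr.

0.05 mm/yr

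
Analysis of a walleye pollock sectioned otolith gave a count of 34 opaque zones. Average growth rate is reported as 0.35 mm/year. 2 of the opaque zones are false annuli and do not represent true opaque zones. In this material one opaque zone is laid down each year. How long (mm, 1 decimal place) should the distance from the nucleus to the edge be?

11.2 mm

Adjusted count: 34 − 2 = 32 opaque zones.
Predicted length = 0.35 mm/year × 32 years = 11.2 mm.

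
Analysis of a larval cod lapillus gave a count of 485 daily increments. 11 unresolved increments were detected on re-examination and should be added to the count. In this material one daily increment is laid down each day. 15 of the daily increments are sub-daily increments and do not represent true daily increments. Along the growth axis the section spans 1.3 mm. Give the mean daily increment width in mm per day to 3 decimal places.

0.003 mm per day

Correcting the raw count gives 485 − 15 + 11 = 481 true daily increments.
Mean rate = 1.3 mm / 481 days ≈ 0.003 mm per day.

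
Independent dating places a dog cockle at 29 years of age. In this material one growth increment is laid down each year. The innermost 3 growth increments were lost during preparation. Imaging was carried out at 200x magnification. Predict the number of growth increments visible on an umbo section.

26 growth increments

At one growth increment per year, 29 years correspond to 29 growth increments.
Less the 3 uncaptured growth increments: 29 − 3 = 26.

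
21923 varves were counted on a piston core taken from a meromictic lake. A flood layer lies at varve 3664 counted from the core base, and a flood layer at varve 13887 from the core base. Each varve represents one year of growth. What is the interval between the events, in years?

The two markers are separated by 13887 − 3664 = 10223 varves.
That is 10223 years at one varve per year.

10223 years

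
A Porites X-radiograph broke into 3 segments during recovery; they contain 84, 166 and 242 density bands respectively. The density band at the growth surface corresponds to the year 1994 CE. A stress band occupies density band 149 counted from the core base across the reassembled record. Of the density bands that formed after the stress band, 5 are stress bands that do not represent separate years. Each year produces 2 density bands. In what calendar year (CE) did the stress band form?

1825 CE

Total density bands = 84 + 166 + 242 = 492.
Between density band 149 and the growth surface there are 492 − 149 = 343 density bands.
343 − 5 false = 338 true density bands after the stress band.
338 density bands at 2 per year is 338 / 2 = 169 years.
The density band at the growth surface is 1994 CE, so the stress band dates to 1994 − 169 = 1825 CE.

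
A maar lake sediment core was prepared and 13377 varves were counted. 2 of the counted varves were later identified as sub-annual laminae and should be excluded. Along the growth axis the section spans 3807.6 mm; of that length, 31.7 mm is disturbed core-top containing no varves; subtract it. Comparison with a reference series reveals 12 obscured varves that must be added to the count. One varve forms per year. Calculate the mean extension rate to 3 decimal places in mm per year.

0.282 mm per year

Correcting the raw count gives 13377 − 2 + 12 = 13387 true varves.
The growth record spans 3807.6 − 31.7 = 3775.9 mm.
Extension rate ≈ 3775.9 / 13387 = 0.282 mm per year.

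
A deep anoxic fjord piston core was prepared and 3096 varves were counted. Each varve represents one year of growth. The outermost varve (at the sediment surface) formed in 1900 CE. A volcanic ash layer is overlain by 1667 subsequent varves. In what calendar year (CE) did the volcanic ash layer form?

233 CE

There are 1667 varves younger than the volcanic ash layer.
1900 − 1667 = 233 CE.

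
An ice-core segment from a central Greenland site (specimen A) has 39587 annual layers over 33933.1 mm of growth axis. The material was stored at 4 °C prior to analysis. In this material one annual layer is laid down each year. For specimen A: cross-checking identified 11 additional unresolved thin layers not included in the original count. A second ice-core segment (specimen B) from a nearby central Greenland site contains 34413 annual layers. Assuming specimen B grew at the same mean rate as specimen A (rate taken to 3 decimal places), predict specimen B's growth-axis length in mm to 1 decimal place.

29491.9 mm

Specimen A: after corrections the count is 39587 + 11 = 39598 annual layers.
A: Extension rate ≈ 33933.1 / 39598 = 0.857 mm/yr.
B's length ≈ 0.857 × 34413 = 29491.9 mm.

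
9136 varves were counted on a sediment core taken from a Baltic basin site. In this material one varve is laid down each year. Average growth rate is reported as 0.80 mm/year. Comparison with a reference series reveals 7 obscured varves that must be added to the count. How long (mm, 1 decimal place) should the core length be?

Correcting the raw count gives 9136 + 7 = 9143 true varves.
Length ≈ 0.80 × 9143 = 7314.4 mm.

7314.4 mm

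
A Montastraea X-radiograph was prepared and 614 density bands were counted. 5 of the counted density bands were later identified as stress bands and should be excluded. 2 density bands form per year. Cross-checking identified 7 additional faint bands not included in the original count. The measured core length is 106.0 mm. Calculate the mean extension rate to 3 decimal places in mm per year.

Correcting the raw count gives 614 − 5 + 7 = 616 true density bands.
616 density bands at 2 per year is 616 / 2 = 308 years.
106.0 mm over 308 years gives 106.0 / 308 ≈ 0.344 mm per year.

0.344 mm per year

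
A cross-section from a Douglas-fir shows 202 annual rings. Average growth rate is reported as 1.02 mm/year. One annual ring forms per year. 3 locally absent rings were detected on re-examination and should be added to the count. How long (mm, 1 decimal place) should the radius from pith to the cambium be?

Adjusted count: 202 + 3 = 205 annual rings.
Predicted length = 1.02 mm/year × 205 years = 209.1 mm.

209.1 mm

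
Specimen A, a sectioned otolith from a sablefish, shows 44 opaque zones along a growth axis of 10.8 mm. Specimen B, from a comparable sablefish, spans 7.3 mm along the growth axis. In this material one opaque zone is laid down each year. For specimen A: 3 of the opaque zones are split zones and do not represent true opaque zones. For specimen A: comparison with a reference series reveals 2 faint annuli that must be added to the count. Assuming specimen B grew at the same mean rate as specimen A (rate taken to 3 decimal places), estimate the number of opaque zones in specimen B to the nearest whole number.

29 opaque zones

Specimen A: correcting the raw count gives 44 − 3 + 2 = 43 true opaque zones.
A: 10.8 mm over 43 years gives 10.8 / 43 ≈ 0.251 mm/year.
Specimen B: 7.3 mm / 0.251 mm per year = 29.08 years ≈ 29 opaque zones.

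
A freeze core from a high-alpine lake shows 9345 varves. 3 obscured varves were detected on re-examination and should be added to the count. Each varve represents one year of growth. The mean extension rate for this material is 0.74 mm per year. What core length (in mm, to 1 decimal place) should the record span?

6917.5 mm

True varve count = 9345 + 3 = 9348.
Predicted length = 0.74 mm/year × 9348 years = 6917.5 mm.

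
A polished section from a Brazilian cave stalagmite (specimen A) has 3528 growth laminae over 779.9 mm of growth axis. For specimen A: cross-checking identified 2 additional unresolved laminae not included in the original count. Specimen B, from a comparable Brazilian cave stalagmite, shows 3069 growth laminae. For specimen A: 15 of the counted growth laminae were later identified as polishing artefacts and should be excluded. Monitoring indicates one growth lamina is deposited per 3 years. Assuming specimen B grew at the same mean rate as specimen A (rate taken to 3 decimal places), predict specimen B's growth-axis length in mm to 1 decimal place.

681.3 mm

Specimen A: adjusted count: 3528 − 15 + 2 = 3515 growth laminae.
Specimen A: multiplying by 3 years per growth lamina: 3515 × 3 = 10545 years.
A: 779.9 mm over 10545 years gives 779.9 / 10545 ≈ 0.074 mm/year.
Specimen B: multiplying by 3 years per growth lamina: 3069 × 3 = 9207 years. For B, 0.074 mm/year × 9207 years = 681.3 mm.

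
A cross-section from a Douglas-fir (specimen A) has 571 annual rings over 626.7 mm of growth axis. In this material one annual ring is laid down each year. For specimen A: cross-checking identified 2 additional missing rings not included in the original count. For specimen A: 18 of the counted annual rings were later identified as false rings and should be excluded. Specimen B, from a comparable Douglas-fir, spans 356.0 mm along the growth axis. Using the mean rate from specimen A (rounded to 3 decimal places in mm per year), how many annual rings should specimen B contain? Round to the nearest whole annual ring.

315 annual rings

Specimen A: true annual ring count = 571 − 18 + 2 = 555.
A: Extension rate ≈ 626.7 / 555 = 1.129 mm per year.
B spans 356.0 / 1.129 = 315.32 years ≈ 315 annual rings.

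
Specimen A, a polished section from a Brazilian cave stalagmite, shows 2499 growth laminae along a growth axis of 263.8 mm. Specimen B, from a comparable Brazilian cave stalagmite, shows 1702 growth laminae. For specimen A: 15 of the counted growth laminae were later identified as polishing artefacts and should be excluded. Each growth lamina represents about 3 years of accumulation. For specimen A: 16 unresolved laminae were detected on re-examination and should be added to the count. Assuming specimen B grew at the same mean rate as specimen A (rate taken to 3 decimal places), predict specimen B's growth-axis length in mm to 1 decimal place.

178.7 mm

Specimen A: correcting the raw count gives 2499 − 15 + 16 = 2500 true growth laminae.
Specimen A: multiplying by 3 years per growth lamina: 2500 × 3 = 7500 years.
A: Extension rate ≈ 263.8 / 7500 = 0.035 mm/yr.
Specimen B: 1702 growth laminae at 3 years each span 1702 × 3 = 5106 years. Length of B = 0.035 × 5106 = 178.7 mm.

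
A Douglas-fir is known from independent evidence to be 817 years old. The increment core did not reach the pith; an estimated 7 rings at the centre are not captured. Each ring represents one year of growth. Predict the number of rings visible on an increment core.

810 rings

One ring per year gives 817 rings over 817 years.
Less the 7 uncaptured rings: 817 − 7 = 810.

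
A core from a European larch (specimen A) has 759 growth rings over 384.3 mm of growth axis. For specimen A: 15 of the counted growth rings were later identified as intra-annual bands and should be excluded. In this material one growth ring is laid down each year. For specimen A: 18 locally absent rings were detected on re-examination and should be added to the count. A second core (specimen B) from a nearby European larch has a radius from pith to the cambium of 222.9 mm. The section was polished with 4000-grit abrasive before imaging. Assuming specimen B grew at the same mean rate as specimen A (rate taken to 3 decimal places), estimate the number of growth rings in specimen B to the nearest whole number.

442 growth rings

Specimen A: correcting the raw count gives 759 − 15 + 18 = 762 true growth rings.
A: Mean rate = 384.3 mm / 762 years ≈ 0.504 mm/year.
B spans 222.9 / 0.504 = 442.26 years ≈ 442 growth rings.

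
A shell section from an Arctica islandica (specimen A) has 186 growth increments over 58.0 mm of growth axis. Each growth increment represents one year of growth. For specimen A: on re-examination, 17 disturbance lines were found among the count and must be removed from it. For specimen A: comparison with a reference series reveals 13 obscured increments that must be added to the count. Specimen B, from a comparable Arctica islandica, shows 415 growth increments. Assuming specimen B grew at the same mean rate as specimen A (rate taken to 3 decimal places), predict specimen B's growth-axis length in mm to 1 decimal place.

132.4 mm

Specimen A: adjusted count: 186 − 17 + 13 = 182 growth increments.
A: 58.0 mm over 182 years gives 58.0 / 182 ≈ 0.319 mm per year.
Length of B = 0.319 × 415 = 132.4 mm.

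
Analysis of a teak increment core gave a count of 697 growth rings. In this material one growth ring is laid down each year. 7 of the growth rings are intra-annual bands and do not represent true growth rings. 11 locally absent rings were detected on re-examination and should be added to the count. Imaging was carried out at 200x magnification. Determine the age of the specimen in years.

701 yr

True growth ring count = 697 − 7 + 11 = 701.
One growth ring per year makes the duration 701 years.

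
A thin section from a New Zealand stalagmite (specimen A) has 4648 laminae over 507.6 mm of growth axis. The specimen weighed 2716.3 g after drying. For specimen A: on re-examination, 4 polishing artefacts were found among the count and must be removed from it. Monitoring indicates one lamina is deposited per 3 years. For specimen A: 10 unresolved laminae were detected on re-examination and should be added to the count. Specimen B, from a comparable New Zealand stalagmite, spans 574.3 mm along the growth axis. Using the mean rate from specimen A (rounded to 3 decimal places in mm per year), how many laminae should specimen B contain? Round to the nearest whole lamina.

Specimen A: after corrections the count is 4648 − 4 + 10 = 4654 laminae.
Specimen A: at 3 years per lamina, 4654 × 3 = 13962 years.
A: 507.6 mm over 13962 years gives 507.6 / 13962 ≈ 0.036 mm per year.
Specimen B: 574.3 mm / 0.036 mm per year = 15952.78 years; at 3 years per lamina that is 15952.78 / 3 ≈ 5318 laminae.

5318 laminae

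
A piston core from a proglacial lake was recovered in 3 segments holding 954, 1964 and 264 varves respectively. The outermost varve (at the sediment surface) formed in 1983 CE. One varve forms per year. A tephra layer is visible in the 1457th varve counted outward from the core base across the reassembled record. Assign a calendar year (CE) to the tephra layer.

Total varves = 954 + 1964 + 264 = 3182.
3182 − 1457 = 1725 varves lie beyond the tephra layer toward the sediment surface.
1983 − 1725 = 258 CE.

258 CE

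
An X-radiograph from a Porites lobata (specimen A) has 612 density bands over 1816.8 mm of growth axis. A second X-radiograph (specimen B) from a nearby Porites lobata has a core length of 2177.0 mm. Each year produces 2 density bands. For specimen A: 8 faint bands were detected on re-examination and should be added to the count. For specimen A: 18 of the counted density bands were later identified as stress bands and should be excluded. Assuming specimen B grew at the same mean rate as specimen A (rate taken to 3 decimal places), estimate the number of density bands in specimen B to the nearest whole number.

721 density bands

Specimen A: true density band count = 612 − 18 + 8 = 602.
Specimen A: dividing by 2 density bands per year: 602 / 2 = 301 years.
A: Extension rate ≈ 1816.8 / 301 = 6.036 mm per year.
Specimen B: 2177.0 mm / 6.036 mm per year = 360.67 years; at 2 density bands per year that is 360.67 × 2 ≈ 721 density bands.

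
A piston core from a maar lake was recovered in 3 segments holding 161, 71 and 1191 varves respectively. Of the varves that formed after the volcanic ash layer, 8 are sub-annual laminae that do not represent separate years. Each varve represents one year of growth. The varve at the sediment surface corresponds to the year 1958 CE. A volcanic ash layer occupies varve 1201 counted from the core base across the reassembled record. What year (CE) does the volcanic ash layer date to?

Total varves = 161 + 71 + 1191 = 1423.
Between varve 1201 and the sediment surface there are 1423 − 1201 = 222 varves.
Removing the 8 false varves leaves 222 − 8 = 214 true varves beyond the volcanic ash layer.
Counting back 214 years from 1958 CE places the volcanic ash layer in 1958 − 214 = 1744 CE.

1744 CE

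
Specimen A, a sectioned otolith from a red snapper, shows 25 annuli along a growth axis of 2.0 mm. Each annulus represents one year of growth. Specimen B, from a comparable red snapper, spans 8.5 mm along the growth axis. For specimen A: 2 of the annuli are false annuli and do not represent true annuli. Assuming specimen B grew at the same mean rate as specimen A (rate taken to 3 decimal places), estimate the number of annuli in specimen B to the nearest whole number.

98 annuli

Specimen A: after corrections the count is 25 − 2 = 23 annuli.
A: Mean rate = 2.0 mm / 23 years ≈ 0.087 mm per year.
B spans 8.5 / 0.087 = 97.70 years ≈ 98 annuli.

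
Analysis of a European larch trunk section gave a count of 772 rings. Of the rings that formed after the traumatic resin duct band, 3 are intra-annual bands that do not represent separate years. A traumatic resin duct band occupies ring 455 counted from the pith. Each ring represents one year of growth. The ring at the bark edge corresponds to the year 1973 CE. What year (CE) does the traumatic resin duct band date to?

772 − 455 = 317 rings lie beyond the traumatic resin duct band toward the bark edge.
317 − 3 false = 314 true rings after the traumatic resin duct band.
The ring at the bark edge is 1973 CE, so the traumatic resin duct band dates to 1973 − 314 = 1659 CE.

1659 CE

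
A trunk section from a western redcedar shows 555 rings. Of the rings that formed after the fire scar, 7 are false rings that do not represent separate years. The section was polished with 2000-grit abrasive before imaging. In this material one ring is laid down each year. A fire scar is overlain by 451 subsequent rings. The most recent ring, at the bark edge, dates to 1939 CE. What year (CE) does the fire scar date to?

1495 CE

There are 451 rings younger than the fire scar.
Excluding 7 false rings: 451 − 7 = 444.
Counting back 444 years from 1939 CE places the fire scar in 1939 − 444 = 1495 CE.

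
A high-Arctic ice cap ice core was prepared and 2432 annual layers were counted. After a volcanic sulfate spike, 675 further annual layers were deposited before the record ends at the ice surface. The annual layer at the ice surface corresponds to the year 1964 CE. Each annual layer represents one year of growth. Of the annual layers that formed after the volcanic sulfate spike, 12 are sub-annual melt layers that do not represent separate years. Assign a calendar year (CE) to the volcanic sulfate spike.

675 annual layers formed after the volcanic sulfate spike.
Removing the 12 false annual layers leaves 675 − 12 = 663 true annual layers beyond the volcanic sulfate spike.
The annual layer at the ice surface is 1964 CE, so the volcanic sulfate spike dates to 1964 − 663 = 1301 CE.

1301 CE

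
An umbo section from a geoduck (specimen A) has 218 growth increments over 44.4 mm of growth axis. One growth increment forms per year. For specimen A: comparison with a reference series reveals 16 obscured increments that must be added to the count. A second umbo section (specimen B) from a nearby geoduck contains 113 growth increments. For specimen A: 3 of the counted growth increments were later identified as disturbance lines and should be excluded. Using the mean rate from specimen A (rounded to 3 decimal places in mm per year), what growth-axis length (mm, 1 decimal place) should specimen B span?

Specimen A: correcting the raw count gives 218 − 3 + 16 = 231 true growth increments.
A: Mean rate = 44.4 mm / 231 years ≈ 0.192 mm/yr.
For B, 0.192 mm/year × 113 years = 21.7 mm.

21.7 mm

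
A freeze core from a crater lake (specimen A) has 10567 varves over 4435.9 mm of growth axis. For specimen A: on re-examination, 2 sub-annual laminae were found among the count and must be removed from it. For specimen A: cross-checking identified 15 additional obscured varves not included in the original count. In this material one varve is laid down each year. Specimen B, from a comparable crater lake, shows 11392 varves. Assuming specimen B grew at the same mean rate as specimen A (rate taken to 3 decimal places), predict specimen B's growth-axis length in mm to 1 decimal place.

Specimen A: true varve count = 10567 − 2 + 15 = 10580.
A: 4435.9 mm over 10580 years gives 4435.9 / 10580 ≈ 0.419 mm/yr.
B's length ≈ 0.419 × 11392 = 4773.2 mm.

4773.2 mm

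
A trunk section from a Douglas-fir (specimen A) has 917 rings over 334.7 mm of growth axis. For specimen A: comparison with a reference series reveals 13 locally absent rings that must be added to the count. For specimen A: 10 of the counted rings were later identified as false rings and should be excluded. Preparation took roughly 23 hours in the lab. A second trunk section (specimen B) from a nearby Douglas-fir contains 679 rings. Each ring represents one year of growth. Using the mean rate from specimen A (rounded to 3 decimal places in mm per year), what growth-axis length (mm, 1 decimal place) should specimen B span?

Specimen A: after corrections the count is 917 − 10 + 13 = 920 rings.
A: Extension rate ≈ 334.7 / 920 = 0.364 mm per year.
Length of B = 0.364 × 679 = 247.2 mm.

247.2 mm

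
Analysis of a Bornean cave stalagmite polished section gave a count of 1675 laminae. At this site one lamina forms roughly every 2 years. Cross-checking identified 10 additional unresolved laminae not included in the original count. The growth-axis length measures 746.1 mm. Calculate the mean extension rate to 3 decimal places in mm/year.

After corrections the count is 1675 + 10 = 1685 laminae.
Multiplying by 2 years per lamina: 1685 × 2 = 3370 years.
746.1 mm over 3370 years gives 746.1 / 3370 ≈ 0.221 mm/year.

0.221 mm/year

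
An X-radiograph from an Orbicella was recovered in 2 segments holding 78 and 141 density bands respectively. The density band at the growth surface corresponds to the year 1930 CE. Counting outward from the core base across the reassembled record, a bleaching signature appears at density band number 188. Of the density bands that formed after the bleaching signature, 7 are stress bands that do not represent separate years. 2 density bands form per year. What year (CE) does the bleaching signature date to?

Total density bands = 78 + 141 = 219.
The bleaching signature sits at density band 188 from the core base, so 219 − 188 = 31 density bands formed after it.
31 − 7 false = 24 true density bands after the bleaching signature.
24 density bands at 2 per year is 24 / 2 = 12 years.
1930 − 12 = 1918 CE.

1918 CE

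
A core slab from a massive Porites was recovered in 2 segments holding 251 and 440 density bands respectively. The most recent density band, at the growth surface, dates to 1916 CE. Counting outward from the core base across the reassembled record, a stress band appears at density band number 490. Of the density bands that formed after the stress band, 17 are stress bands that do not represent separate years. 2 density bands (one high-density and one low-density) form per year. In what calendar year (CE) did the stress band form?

Total density bands = 251 + 440 = 691.
The stress band sits at density band 490 from the core base, so 691 − 490 = 201 density bands formed after it.
Excluding 17 false density bands: 201 − 17 = 184.
With 2 density bands per year, 184 / 2 = 92 years.
The density band at the growth surface is 1916 CE, so the stress band dates to 1916 − 92 = 1824 CE.

1824 CE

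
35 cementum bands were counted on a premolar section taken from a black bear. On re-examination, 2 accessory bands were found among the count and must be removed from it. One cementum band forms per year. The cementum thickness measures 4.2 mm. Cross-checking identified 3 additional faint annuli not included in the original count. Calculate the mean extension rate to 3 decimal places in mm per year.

After corrections the count is 35 − 2 + 3 = 36 cementum bands.
Mean rate = 4.2 mm / 36 years ≈ 0.117 mm per year.

0.117 mm per year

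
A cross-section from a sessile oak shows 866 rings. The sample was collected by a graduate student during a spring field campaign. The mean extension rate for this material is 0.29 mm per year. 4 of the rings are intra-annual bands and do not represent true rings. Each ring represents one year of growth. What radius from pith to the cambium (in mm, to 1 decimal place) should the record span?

True ring count = 866 − 4 = 862.
Predicted length = 0.29 mm/year × 862 years = 250.0 mm.

250.0 mm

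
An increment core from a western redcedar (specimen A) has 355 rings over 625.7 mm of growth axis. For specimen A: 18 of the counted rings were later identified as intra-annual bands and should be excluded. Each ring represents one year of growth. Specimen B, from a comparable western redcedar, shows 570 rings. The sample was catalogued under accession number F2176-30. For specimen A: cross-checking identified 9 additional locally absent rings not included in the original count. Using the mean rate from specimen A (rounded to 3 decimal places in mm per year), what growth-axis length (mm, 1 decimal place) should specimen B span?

Specimen A: correcting the raw count gives 355 − 18 + 9 = 346 true rings.
A: Mean rate = 625.7 mm / 346 years ≈ 1.808 mm per year.
B's length ≈ 1.808 × 570 = 1030.6 mm.

1030.6 mm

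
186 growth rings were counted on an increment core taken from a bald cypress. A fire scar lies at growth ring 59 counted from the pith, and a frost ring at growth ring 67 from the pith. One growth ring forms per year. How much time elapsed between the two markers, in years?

Separation: 67 − 59 = 8 growth rings.
That is 8 years at one growth ring per year.

8 yr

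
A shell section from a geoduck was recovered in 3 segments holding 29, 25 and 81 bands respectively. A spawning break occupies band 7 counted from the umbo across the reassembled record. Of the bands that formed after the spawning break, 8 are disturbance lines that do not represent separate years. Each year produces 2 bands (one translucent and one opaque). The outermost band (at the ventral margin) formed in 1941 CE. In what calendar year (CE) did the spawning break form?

Total bands = 29 + 25 + 81 = 135.
Between band 7 and the ventral margin there are 135 − 7 = 128 bands.
128 − 8 false = 120 true bands after the spawning break.
Dividing by 2 bands per year: 120 / 2 = 60 years.
The band at the ventral margin is 1941 CE, so the spawning break dates to 1941 − 60 = 1881 CE.

1881 CE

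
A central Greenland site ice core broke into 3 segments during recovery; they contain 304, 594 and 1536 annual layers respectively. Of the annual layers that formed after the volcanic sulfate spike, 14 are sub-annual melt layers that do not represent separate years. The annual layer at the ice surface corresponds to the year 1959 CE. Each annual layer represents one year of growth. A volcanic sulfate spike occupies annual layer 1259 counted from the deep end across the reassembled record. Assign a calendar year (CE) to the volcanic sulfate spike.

798 CE

Total annual layers = 304 + 594 + 1536 = 2434.
The volcanic sulfate spike sits at annual layer 1259 from the deep end, so 2434 − 1259 = 1175 annual layers formed after it.
Excluding 14 false annual layers: 1175 − 14 = 1161.
The annual layer at the ice surface is 1959 CE, so the volcanic sulfate spike dates to 1959 − 1161 = 798 CE.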